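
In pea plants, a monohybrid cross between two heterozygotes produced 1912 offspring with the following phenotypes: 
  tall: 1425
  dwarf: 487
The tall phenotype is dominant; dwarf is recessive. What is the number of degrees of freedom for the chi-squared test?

1

For a monohybrid cross between heterozygotes with complete dominance, the expected phenotypic ratio is 3:1.
A goodness-of-fit test with 2 phenotype classes has df = 2 − 1 = 1.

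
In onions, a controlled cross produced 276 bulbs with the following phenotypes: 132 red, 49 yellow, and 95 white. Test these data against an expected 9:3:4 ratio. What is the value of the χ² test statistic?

Total ratio parts = 16. Expected numbers out of 276:
  red: 276 × 9/16 = 155.25
  yellow: 276 × 3/16 = 51.75
  white: 276 × 4/16 = 69
χ² = Σ (O − E)² / E
  red: (132 − 155.25)² / 155.25 = 3.4819
  yellow: (49 − 51.75)² / 51.75 = 0.1461
  white: (95 − 69)² / 69 = 9.7971
χ² = 3.4819 + 0.1461 + 9.7971 = 13.4251 ≈ 13.425

13.425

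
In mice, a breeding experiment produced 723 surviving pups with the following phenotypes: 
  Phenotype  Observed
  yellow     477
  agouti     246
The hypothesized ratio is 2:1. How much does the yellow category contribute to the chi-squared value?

0.052

Total ratio parts = 3. Expected numbers out of 723:
  yellow: 723 × 2/3 = 482
  agouti: 723 × 1/3 = 241
Contribution of yellow: (477 − 482)² / 482 = 0.0519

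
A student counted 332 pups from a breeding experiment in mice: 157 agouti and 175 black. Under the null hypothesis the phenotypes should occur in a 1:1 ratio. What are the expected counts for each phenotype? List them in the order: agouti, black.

Under the 1:1 hypothesis (Σ ratio = 2, N = 332):
  agouti: 332 × 1/2 = 166
  black: 332 × 1/2 = 166

166, 166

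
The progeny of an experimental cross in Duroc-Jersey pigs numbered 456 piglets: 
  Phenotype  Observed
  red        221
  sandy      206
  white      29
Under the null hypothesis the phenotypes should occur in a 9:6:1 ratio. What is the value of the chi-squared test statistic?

12.086

The 9:6:1 ratio has 16 parts, so with N = 456 the expected counts are:
  red: 456 × 9/16 = 256.5
  sandy: 456 × 6/16 = 171
  white: 456 × 1/16 = 28.5
χ² = Σ (O − E)² / E
  red: (221 − 256.5)² / 256.5 = 4.9133
  sandy: (206 − 171)² / 171 = 7.1637
  white: (29 − 28.5)² / 28.5 = 0.0088
χ² = 4.9133 + 7.1637 + 0.0088 = 12.0858 ≈ 12.086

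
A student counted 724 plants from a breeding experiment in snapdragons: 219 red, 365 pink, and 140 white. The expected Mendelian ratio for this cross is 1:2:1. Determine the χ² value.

17.290

The 1:2:1 ratio has 4 parts, so with N = 724 the expected counts are:
  red: 724 × 1/4 = 181
  pink: 724 × 2/4 = 362
  white: 724 × 1/4 = 181
χ² = Σ (O − E)² / E
  red: (219 − 181)² / 181 = 7.9779
  pink: (365 − 362)² / 362 = 0.0249
  white: (140 − 181)² / 181 = 9.2873
χ² = 7.9779 + 0.0249 + 9.2873 = 17.2901 ≈ 17.290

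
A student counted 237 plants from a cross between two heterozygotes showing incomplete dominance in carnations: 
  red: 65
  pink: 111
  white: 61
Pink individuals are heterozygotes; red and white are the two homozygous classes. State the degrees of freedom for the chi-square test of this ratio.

With incomplete dominance, a heterozygote × heterozygote cross gives a 1:2:1 phenotypic ratio.
A goodness-of-fit test with 3 phenotype classes has df = 3 − 1 = 2.

2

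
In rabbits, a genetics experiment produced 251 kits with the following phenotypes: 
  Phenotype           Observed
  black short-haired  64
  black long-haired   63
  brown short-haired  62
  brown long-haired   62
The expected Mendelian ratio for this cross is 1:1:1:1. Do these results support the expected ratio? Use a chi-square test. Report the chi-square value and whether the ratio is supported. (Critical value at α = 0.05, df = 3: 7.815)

The 1:1:1:1 ratio has 4 parts, so with N = 251 the expected counts are:
  black short-haired: 251 × 1/4 = 62.75
  black long-haired: 251 × 1/4 = 62.75
  brown short-haired: 251 × 1/4 = 62.75
  brown long-haired: 251 × 1/4 = 62.75
χ² = Σ (O − E)² / E
  black short-haired: (64 − 62.75)² / 62.75 = 0.0249
  black long-haired: (63 − 62.75)² / 62.75 = 0.0010
  brown short-haired: (62 − 62.75)² / 62.75 = 0.0090
  brown long-haired: (62 − 62.75)² / 62.75 = 0.0090
χ² = 0.0249 + 0.0010 + 0.0090 + 0.0090 = 0.0439 ≈ 0.044
Degrees of freedom = 4 − 1 = 3; critical value at α = 0.05 is 7.815.
Since 0.044 < 7.815, we fail to reject the null hypothesis — the data are consistent with the 1:1:1:1 ratio.

0.044; consistent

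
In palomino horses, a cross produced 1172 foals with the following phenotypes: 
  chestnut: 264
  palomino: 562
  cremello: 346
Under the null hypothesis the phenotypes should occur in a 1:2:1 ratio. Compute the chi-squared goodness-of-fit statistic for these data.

13.440

Under the 1:2:1 hypothesis (Σ ratio = 4, N = 1172):
  chestnut: 1172 × 1/4 = 293
  palomino: 1172 × 2/4 = 586
  cremello: 1172 × 1/4 = 293
χ² = Σ (O − E)² / E
  chestnut: (264 − 293)² / 293 = 2.8703
  palomino: (562 − 586)² / 586 = 0.9829
  cremello: (346 − 293)² / 293 = 9.5870
χ² = 2.8703 + 0.9829 + 9.5870 = 13.4402 ≈ 13.440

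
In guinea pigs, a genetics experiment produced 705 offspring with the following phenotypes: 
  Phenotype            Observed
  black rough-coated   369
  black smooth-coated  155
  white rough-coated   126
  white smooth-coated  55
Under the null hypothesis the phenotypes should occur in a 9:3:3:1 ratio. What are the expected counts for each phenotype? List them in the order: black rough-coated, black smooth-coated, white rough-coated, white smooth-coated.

The 9:3:3:1 ratio has 16 parts, so with N = 705 the expected counts are:
  black rough-coated: 705 × 9/16 = 396.5625
  black smooth-coated: 705 × 3/16 = 132.1875
  white rough-coated: 705 × 3/16 = 132.1875
  white smooth-coated: 705 × 1/16 = 44.0625

396.5625, 132.1875, 132.1875, 44.0625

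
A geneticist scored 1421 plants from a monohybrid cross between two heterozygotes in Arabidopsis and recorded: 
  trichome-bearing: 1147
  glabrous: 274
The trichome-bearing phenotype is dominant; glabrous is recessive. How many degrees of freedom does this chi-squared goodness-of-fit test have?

For a monohybrid cross between heterozygotes with complete dominance, the expected phenotypic ratio is 3:1.
A goodness-of-fit test with 2 phenotype classes has df = 2 − 1 = 1.

1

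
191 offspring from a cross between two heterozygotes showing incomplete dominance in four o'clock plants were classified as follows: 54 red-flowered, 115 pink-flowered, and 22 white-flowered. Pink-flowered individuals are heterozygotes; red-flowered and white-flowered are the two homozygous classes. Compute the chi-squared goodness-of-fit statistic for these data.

With incomplete dominance, a heterozygote × heterozygote cross gives a 1:2:1 phenotypic ratio.
The 1:2:1 ratio has 4 parts, so with N = 191 the expected counts are:
  red-flowered: 191 × 1/4 = 47.75
  pink-flowered: 191 × 2/4 = 95.5
  white-flowered: 191 × 1/4 = 47.75
χ² = Σ (O − E)² / E
  red-flowered: (54 − 47.75)² / 47.75 = 0.8181
  pink-flowered: (115 − 95.5)² / 95.5 = 3.9817
  white-flowered: (22 − 47.75)² / 47.75 = 13.8861
χ² = 0.8181 + 3.9817 + 13.8861 = 18.6859 ≈ 18.686

18.686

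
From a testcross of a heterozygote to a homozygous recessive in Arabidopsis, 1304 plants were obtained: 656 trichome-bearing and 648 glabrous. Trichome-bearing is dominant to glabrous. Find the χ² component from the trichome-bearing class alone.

A testcross of a heterozygote (Aa × aa) gives a 1:1 phenotypic ratio.
Under the 1:1 hypothesis (Σ ratio = 2, N = 1304):
  trichome-bearing: 1304 × 1/2 = 652
  glabrous: 1304 × 1/2 = 652
Contribution of trichome-bearing: (656 − 652)² / 652 = 0.0245

0.025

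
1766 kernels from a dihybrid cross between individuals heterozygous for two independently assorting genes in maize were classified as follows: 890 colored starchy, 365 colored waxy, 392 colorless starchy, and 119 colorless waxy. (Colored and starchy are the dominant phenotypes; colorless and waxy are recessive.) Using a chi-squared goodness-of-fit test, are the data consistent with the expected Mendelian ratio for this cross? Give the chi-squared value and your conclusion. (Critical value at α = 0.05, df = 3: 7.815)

A dihybrid F₂ with independent assortment and complete dominance at both loci gives a 9:3:3:1 phenotypic ratio.
Expected counts for N = 1766 under a 9:3:3:1 ratio (total parts = 16):
  colored starchy: 1766 × 9/16 = 993.375
  colored waxy: 1766 × 3/16 = 331.125
  colorless starchy: 1766 × 3/16 = 331.125
  colorless waxy: 1766 × 1/16 = 110.375
χ² = Σ (O − E)² / E
  colored starchy: (890 − 993.375)² / 993.375 = 10.7577
  colored waxy: (365 − 331.125)² / 331.125 = 3.4655
  colorless starchy: (392 − 331.125)² / 331.125 = 11.1914
  colorless waxy: (119 − 110.375)² / 110.375 = 0.6740
χ² = 10.7577 + 3.4655 + 11.1914 + 0.6740 = 26.0886 ≈ 26.089
Degrees of freedom = 4 − 1 = 3; critical value at α = 0.05 is 7.815.
Since 26.089 > 7.815, we reject the null hypothesis — the data do not fit the 9:3:3:1 ratio.

26.089; not consistent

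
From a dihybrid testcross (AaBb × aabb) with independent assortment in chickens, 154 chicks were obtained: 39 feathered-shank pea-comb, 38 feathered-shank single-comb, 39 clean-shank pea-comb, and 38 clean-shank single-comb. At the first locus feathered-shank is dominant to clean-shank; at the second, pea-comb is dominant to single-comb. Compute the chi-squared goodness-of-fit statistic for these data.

0.026

A dihybrid testcross with independent assortment gives a 1:1:1:1 ratio.
Expected counts for N = 154 under a 1:1:1:1 ratio (total parts = 4):
  feathered-shank pea-comb: 154 × 1/4 = 38.5
  feathered-shank single-comb: 154 × 1/4 = 38.5
  clean-shank pea-comb: 154 × 1/4 = 38.5
  clean-shank single-comb: 154 × 1/4 = 38.5
χ² = Σ (O − E)² / E
  feathered-shank pea-comb: (39 − 38.5)² / 38.5 = 0.0065
  feathered-shank single-comb: (38 − 38.5)² / 38.5 = 0.0065
  clean-shank pea-comb: (39 − 38.5)² / 38.5 = 0.0065
  clean-shank single-comb: (38 − 38.5)² / 38.5 = 0.0065
χ² = 0.0065 + 0.0065 + 0.0065 + 0.0065 = 0.026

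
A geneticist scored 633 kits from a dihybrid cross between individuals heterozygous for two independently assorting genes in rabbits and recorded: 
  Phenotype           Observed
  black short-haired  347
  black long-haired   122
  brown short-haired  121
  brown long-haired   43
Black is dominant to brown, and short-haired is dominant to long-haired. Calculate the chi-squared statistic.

A dihybrid F₂ with independent assortment and complete dominance at both loci gives a 9:3:3:1 phenotypic ratio.
The 9:3:3:1 ratio has 16 parts, so with N = 633 the expected counts are:
  black short-haired: 633 × 9/16 = 356.0625
  black long-haired: 633 × 3/16 = 118.6875
  brown short-haired: 633 × 3/16 = 118.6875
  brown long-haired: 633 × 1/16 = 39.5625
χ² = Σ (O − E)² / E
  black short-haired: (347 − 356.0625)² / 356.0625 = 0.2307
  black long-haired: (122 − 118.6875)² / 118.6875 = 0.0924
  brown short-haired: (121 − 118.6875)² / 118.6875 = 0.0451
  brown long-haired: (43 − 39.5625)² / 39.5625 = 0.2987
χ² = 0.2307 + 0.0924 + 0.0451 + 0.2987 = 0.6669 ≈ 0.667

0.667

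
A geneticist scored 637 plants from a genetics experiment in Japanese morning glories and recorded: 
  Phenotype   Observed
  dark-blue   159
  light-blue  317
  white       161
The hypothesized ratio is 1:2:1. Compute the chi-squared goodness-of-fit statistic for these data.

The 1:2:1 ratio has 4 parts, so with N = 637 the expected counts are:
  dark-blue: 637 × 1/4 = 159.25
  light-blue: 637 × 2/4 = 318.5
  white: 637 × 1/4 = 159.25
χ² = Σ (O − E)² / E
  dark-blue: (159 − 159.25)² / 159.25 = 0.0004
  light-blue: (317 − 318.5)² / 318.5 = 0.0071
  white: (161 − 159.25)² / 159.25 = 0.0192
χ² = 0.0004 + 0.0071 + 0.0192 = 0.0267 ≈ 0.027

0.027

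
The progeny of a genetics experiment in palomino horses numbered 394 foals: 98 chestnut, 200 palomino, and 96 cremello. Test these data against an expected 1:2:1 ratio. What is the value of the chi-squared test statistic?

0.112

Under the 1:2:1 hypothesis (Σ ratio = 4, N = 394):
  chestnut: 394 × 1/4 = 98.5
  palomino: 394 × 2/4 = 197
  cremello: 394 × 1/4 = 98.5
χ² = Σ (O − E)² / E
  chestnut: (98 − 98.5)² / 98.5 = 0.0025
  palomino: (200 − 197)² / 197 = 0.0457
  cremello: (96 − 98.5)² / 98.5 = 0.0635
χ² = 0.0025 + 0.0457 + 0.0635 = 0.1117 ≈ 0.112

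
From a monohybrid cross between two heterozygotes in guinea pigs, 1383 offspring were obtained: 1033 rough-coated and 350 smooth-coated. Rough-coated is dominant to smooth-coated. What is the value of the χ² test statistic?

0.070

For a monohybrid cross between heterozygotes with complete dominance, the expected phenotypic ratio is 3:1.
Total ratio parts = 4. Expected numbers out of 1383:
  rough-coated: 1383 × 3/4 = 1037.25
  smooth-coated: 1383 × 1/4 = 345.75
χ² = Σ (O − E)² / E
  rough-coated: (1033 − 1037.25)² / 1037.25 = 0.0174
  smooth-coated: (350 − 345.75)² / 345.75 = 0.0522
χ² = 0.0174 + 0.0522 = 0.0696 ≈ 0.070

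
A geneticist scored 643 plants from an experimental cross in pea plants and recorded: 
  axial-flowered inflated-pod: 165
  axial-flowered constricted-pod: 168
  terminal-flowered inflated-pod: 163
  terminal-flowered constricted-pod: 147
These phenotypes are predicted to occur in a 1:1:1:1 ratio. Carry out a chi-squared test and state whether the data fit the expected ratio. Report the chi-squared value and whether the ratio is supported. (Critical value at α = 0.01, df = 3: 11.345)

1.647; consistent

The 1:1:1:1 ratio has 4 parts, so with N = 643 the expected counts are:
  axial-flowered inflated-pod: 643 × 1/4 = 160.75
  axial-flowered constricted-pod: 643 × 1/4 = 160.75
  terminal-flowered inflated-pod: 643 × 1/4 = 160.75
  terminal-flowered constricted-pod: 643 × 1/4 = 160.75
χ² = Σ (O − E)² / E
  axial-flowered inflated-pod: (165 − 160.75)² / 160.75 = 0.1124
  axial-flowered constricted-pod: (168 − 160.75)² / 160.75 = 0.3270
  terminal-flowered inflated-pod: (163 − 160.75)² / 160.75 = 0.0315
  terminal-flowered constricted-pod: (147 − 160.75)² / 160.75 = 1.1761
χ² = 0.1124 + 0.3270 + 0.0315 + 1.1761 = 1.647
Degrees of freedom = 4 − 1 = 3; critical value at α = 0.01 is 11.345.
Since 1.647 < 11.345, we fail to reject the null hypothesis — the data are consistent with the 1:1:1:1 ratio.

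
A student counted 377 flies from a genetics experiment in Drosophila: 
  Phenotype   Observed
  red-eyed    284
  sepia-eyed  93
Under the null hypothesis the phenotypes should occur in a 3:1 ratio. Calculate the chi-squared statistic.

Under the 3:1 hypothesis (Σ ratio = 4, N = 377):
  red-eyed: 377 × 3/4 = 282.75
  sepia-eyed: 377 × 1/4 = 94.25
χ² = Σ (O − E)² / E
  red-eyed: (284 − 282.75)² / 282.75 = 0.0055
  sepia-eyed: (93 − 94.25)² / 94.25 = 0.0166
χ² = 0.0055 + 0.0166 = 0.0221 ≈ 0.022

0.022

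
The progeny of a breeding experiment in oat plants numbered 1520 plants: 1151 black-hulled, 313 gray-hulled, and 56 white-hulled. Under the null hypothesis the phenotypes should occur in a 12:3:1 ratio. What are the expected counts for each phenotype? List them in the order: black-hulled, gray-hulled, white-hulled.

1140, 285, 95

Expected counts for N = 1520 under a 12:3:1 ratio (total parts = 16):
  black-hulled: 1520 × 12/16 = 1140
  gray-hulled: 1520 × 3/16 = 285
  white-hulled: 1520 × 1/16 = 95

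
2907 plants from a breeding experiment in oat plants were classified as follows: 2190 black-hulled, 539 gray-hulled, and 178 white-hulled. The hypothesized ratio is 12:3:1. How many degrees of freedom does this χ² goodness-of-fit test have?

2

A goodness-of-fit test with 3 phenotype classes has df = 3 − 1 = 2.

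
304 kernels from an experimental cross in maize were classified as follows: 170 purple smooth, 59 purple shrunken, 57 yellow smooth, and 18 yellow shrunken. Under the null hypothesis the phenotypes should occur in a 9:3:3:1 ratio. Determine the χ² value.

0.129

Total ratio parts = 16. Expected numbers out of 304:
  purple smooth: 304 × 9/16 = 171
  purple shrunken: 304 × 3/16 = 57
  yellow smooth: 304 × 3/16 = 57
  yellow shrunken: 304 × 1/16 = 19
χ² = Σ (O − E)² / E
  purple smooth: (170 − 171)² / 171 = 0.0058
  purple shrunken: (59 − 57)² / 57 = 0.0702
  yellow smooth: (57 − 57)² / 57 = 0.0000
  yellow shrunken: (18 − 19)² / 19 = 0.0526
χ² = 0.0058 + 0.0702 + 0.0000 + 0.0526 = 0.1286 ≈ 0.129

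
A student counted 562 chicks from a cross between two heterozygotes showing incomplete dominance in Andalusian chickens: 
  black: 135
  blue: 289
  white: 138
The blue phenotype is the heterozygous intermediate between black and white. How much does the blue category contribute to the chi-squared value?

0.228

With incomplete dominance, a heterozygote × heterozygote cross gives a 1:2:1 phenotypic ratio.
Under the 1:2:1 hypothesis (Σ ratio = 4, N = 562):
  black: 562 × 1/4 = 140.5
  blue: 562 × 2/4 = 281
  white: 562 × 1/4 = 140.5
Contribution of blue: (289 − 281)² / 281 = 0.2278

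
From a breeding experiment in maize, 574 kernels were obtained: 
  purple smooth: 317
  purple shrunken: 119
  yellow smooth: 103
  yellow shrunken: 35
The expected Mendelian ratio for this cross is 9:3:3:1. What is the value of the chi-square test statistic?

1.529

Under the 9:3:3:1 hypothesis (Σ ratio = 16, N = 574):
  purple smooth: 574 × 9/16 = 322.875
  purple shrunken: 574 × 3/16 = 107.625
  yellow smooth: 574 × 3/16 = 107.625
  yellow shrunken: 574 × 1/16 = 35.875
χ² = Σ (O − E)² / E
  purple smooth: (317 − 322.875)² / 322.875 = 0.1069
  purple shrunken: (119 − 107.625)² / 107.625 = 1.2022
  yellow smooth: (103 − 107.625)² / 107.625 = 0.1988
  yellow shrunken: (35 − 35.875)² / 35.875 = 0.0213
χ² = 0.1069 + 1.2022 + 0.1988 + 0.0213 = 1.5292 ≈ 1.529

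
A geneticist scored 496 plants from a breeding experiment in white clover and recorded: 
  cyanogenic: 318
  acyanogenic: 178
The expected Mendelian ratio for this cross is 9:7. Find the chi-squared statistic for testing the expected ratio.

Expected counts for N = 496 under a 9:7 ratio (total parts = 16):
  cyanogenic: 496 × 9/16 = 279
  acyanogenic: 496 × 7/16 = 217
χ² = Σ (O − E)² / E
  cyanogenic: (318 − 279)² / 279 = 5.4516
  acyanogenic: (178 − 217)² / 217 = 7.0092
χ² = 5.4516 + 7.0092 = 12.4608 ≈ 12.461

12.461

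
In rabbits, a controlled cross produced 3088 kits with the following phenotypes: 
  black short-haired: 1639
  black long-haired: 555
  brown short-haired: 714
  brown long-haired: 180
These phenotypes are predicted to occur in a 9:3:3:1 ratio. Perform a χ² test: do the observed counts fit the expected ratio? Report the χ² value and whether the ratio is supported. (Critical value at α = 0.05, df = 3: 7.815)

38.876; not consistent

The 9:3:3:1 ratio has 16 parts, so with N = 3088 the expected counts are:
  black short-haired: 3088 × 9/16 = 1737
  black long-haired: 3088 × 3/16 = 579
  brown short-haired: 3088 × 3/16 = 579
  brown long-haired: 3088 × 1/16 = 193
χ² = Σ (O − E)² / E
  black short-haired: (1639 − 1737)² / 1737 = 5.5291
  black long-haired: (555 − 579)² / 579 = 0.9948
  brown short-haired: (714 − 579)² / 579 = 31.4767
  brown long-haired: (180 − 193)² / 193 = 0.8756
χ² = 5.5291 + 0.9948 + 31.4767 + 0.8756 = 38.8762 ≈ 38.876
Degrees of freedom = 4 − 1 = 3; critical value at α = 0.05 is 7.815.
Since 38.876 > 7.815, we reject the null hypothesis — the data do not fit the 9:3:3:1 ratio.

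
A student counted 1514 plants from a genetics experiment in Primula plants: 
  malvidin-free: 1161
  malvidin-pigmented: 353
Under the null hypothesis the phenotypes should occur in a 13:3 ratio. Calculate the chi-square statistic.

Total ratio parts = 16. Expected numbers out of 1514:
  malvidin-free: 1514 × 13/16 = 1230.125
  malvidin-pigmented: 1514 × 3/16 = 283.875
χ² = Σ (O − E)² / E
  malvidin-free: (1161 − 1230.125)² / 1230.125 = 3.8844
  malvidin-pigmented: (353 − 283.875)² / 283.875 = 16.8323
χ² = 3.8844 + 16.8323 = 20.7167 ≈ 20.717

20.717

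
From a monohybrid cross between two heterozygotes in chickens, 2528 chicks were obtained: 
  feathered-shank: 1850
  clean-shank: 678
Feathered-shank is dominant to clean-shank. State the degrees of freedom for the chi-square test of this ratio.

For a monohybrid cross between heterozygotes with complete dominance, the expected phenotypic ratio is 3:1.
A goodness-of-fit test with 2 phenotype classes has df = 2 − 1 = 1.

1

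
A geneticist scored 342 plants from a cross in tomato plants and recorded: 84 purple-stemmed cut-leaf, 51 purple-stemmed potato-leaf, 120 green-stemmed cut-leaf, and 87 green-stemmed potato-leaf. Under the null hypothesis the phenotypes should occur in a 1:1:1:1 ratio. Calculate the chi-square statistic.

Expected counts for N = 342 under a 1:1:1:1 ratio (total parts = 4):
  purple-stemmed cut-leaf: 342 × 1/4 = 85.5
  purple-stemmed potato-leaf: 342 × 1/4 = 85.5
  green-stemmed cut-leaf: 342 × 1/4 = 85.5
  green-stemmed potato-leaf: 342 × 1/4 = 85.5
χ² = Σ (O − E)² / E
  purple-stemmed cut-leaf: (84 − 85.5)² / 85.5 = 0.0263
  purple-stemmed potato-leaf: (51 − 85.5)² / 85.5 = 13.9211
  green-stemmed cut-leaf: (120 − 85.5)² / 85.5 = 13.9211
  green-stemmed potato-leaf: (87 − 85.5)² / 85.5 = 0.0263
χ² = 0.0263 + 13.9211 + 13.9211 + 0.0263 = 27.8948 ≈ 27.895

27.895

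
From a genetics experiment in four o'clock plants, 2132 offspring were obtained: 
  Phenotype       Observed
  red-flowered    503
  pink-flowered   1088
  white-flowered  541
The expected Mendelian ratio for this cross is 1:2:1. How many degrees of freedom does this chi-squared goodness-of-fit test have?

2

A goodness-of-fit test with 3 phenotype classes has df = 3 − 1 = 2.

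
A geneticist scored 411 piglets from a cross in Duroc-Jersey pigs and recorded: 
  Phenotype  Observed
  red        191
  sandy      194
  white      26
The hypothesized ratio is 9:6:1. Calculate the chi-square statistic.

Under the 9:6:1 hypothesis (Σ ratio = 16, N = 411):
  red: 411 × 9/16 = 231.1875
  sandy: 411 × 6/16 = 154.125
  white: 411 × 1/16 = 25.6875
χ² = Σ (O − E)² / E
  red: (191 − 231.1875)² / 231.1875 = 6.9858
  sandy: (194 − 154.125)² / 154.125 = 10.3164
  white: (26 − 25.6875)² / 25.6875 = 0.0038
χ² = 6.9858 + 10.3164 + 0.0038 = 17.306

17.306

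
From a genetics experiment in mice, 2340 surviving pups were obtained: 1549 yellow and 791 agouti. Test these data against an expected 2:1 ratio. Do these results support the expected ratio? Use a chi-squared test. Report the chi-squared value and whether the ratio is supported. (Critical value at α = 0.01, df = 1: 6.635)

0.233; consistent

Total ratio parts = 3. Expected numbers out of 2340:
  yellow: 2340 × 2/3 = 1560
  agouti: 2340 × 1/3 = 780
χ² = Σ (O − E)² / E
  yellow: (1549 − 1560)² / 1560 = 0.0776
  agouti: (791 − 780)² / 780 = 0.1551
χ² = 0.0776 + 0.1551 = 0.2327 ≈ 0.233
Degrees of freedom = 2 − 1 = 1; critical value at α = 0.01 is 6.635.
Since 0.233 < 6.635, we fail to reject the null hypothesis — the data are consistent with the 2:1 ratio.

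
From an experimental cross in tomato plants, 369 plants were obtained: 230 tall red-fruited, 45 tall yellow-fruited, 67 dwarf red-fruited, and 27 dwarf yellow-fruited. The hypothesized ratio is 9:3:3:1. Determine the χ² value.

Total ratio parts = 16. Expected numbers out of 369:
  tall red-fruited: 369 × 9/16 = 207.5625
  tall yellow-fruited: 369 × 3/16 = 69.1875
  dwarf red-fruited: 369 × 3/16 = 69.1875
  dwarf yellow-fruited: 369 × 1/16 = 23.0625
χ² = Σ (O − E)² / E
  tall red-fruited: (230 − 207.5625)² / 207.5625 = 2.4255
  tall yellow-fruited: (45 − 69.1875)² / 69.1875 = 8.4558
  dwarf red-fruited: (67 − 69.1875)² / 69.1875 = 0.0692
  dwarf yellow-fruited: (27 − 23.0625)² / 23.0625 = 0.6723
χ² = 2.4255 + 8.4558 + 0.0692 + 0.6723 = 11.6228 ≈ 11.623

11.623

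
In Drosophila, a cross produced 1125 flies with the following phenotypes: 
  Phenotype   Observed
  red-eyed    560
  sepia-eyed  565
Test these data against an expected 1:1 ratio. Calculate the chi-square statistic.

0.022

Under the 1:1 hypothesis (Σ ratio = 2, N = 1125):
  red-eyed: 1125 × 1/2 = 562.5
  sepia-eyed: 1125 × 1/2 = 562.5
χ² = Σ (O − E)² / E
  red-eyed: (560 − 562.5)² / 562.5 = 0.0111
  sepia-eyed: (565 − 562.5)² / 562.5 = 0.0111
χ² = 0.0111 + 0.0111 = 0.0222 ≈ 0.022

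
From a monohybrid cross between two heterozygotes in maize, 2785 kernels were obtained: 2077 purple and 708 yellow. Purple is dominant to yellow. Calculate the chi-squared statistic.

0.264

For a monohybrid cross between heterozygotes with complete dominance, the expected phenotypic ratio is 3:1.
Expected counts for N = 2785 under a 3:1 ratio (total parts = 4):
  purple: 2785 × 3/4 = 2088.75
  yellow: 2785 × 1/4 = 696.25
χ² = Σ (O − E)² / E
  purple: (2077 − 2088.75)² / 2088.75 = 0.0661
  yellow: (708 − 696.25)² / 696.25 = 0.1983
χ² = 0.0661 + 0.1983 = 0.2644 ≈ 0.264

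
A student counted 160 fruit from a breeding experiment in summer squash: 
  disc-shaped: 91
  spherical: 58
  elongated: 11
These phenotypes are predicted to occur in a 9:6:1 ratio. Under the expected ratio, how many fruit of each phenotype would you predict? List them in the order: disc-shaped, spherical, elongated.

Total ratio parts = 16. Expected numbers out of 160:
  disc-shaped: 160 × 9/16 = 90
  spherical: 160 × 6/16 = 60
  elongated: 160 × 1/16 = 10

90, 60, 10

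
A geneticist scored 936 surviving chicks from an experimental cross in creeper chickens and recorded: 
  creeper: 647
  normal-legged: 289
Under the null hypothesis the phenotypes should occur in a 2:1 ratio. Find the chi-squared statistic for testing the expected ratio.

2.543

Under the 2:1 hypothesis (Σ ratio = 3, N = 936):
  creeper: 936 × 2/3 = 624
  normal-legged: 936 × 1/3 = 312
χ² = Σ (O − E)² / E
  creeper: (647 − 624)² / 624 = 0.8478
  normal-legged: (289 − 312)² / 312 = 1.6955
χ² = 0.8478 + 1.6955 = 2.5433 ≈ 2.543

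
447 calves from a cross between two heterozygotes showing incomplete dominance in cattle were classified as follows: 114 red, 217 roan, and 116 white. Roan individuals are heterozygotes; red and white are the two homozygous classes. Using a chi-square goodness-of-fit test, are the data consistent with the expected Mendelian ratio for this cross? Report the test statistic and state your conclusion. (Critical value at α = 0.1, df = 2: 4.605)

0.396; consistent

With incomplete dominance, a heterozygote × heterozygote cross gives a 1:2:1 phenotypic ratio.
Expected counts for N = 447 under a 1:2:1 ratio (total parts = 4):
  red: 447 × 1/4 = 111.75
  roan: 447 × 2/4 = 223.5
  white: 447 × 1/4 = 111.75
χ² = Σ (O − E)² / E
  red: (114 − 111.75)² / 111.75 = 0.0453
  roan: (217 − 223.5)² / 223.5 = 0.1890
  white: (116 − 111.75)² / 111.75 = 0.1616
χ² = 0.0453 + 0.1890 + 0.1616 = 0.3959 ≈ 0.396
Degrees of freedom = 3 − 1 = 2; critical value at α = 0.1 is 4.605.
Since 0.396 < 4.605, we fail to reject the null hypothesis — the data are consistent with the 1:2:1 ratio.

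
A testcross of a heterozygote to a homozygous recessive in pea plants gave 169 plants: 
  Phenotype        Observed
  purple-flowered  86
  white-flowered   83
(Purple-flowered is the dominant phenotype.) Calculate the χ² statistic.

A testcross of a heterozygote (Aa × aa) gives a 1:1 phenotypic ratio.
Total ratio parts = 2. Expected numbers out of 169:
  purple-flowered: 169 × 1/2 = 84.5
  white-flowered: 169 × 1/2 = 84.5
χ² = Σ (O − E)² / E
  purple-flowered: (86 − 84.5)² / 84.5 = 0.0266
  white-flowered: (83 − 84.5)² / 84.5 = 0.0266
χ² = 0.0266 + 0.0266 = 0.0532 ≈ 0.053

0.053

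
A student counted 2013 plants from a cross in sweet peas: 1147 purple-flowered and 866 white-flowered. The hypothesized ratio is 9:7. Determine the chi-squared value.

Expected counts for N = 2013 under a 9:7 ratio (total parts = 16):
  purple-flowered: 2013 × 9/16 = 1132.3125
  white-flowered: 2013 × 7/16 = 880.6875
χ² = Σ (O − E)² / E
  purple-flowered: (1147 − 1132.3125)² / 1132.3125 = 0.1905
  white-flowered: (866 − 880.6875)² / 880.6875 = 0.2449
χ² = 0.1905 + 0.2449 = 0.4354 ≈ 0.435

0.435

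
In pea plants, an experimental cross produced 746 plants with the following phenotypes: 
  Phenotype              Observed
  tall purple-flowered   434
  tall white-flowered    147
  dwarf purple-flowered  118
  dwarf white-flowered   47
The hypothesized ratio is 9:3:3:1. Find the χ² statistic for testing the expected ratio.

4.279

Expected counts for N = 746 under a 9:3:3:1 ratio (total parts = 16):
  tall purple-flowered: 746 × 9/16 = 419.625
  tall white-flowered: 746 × 3/16 = 139.875
  dwarf purple-flowered: 746 × 3/16 = 139.875
  dwarf white-flowered: 746 × 1/16 = 46.625
χ² = Σ (O − E)² / E
  tall purple-flowered: (434 − 419.625)² / 419.625 = 0.4924
  tall white-flowered: (147 − 139.875)² / 139.875 = 0.3629
  dwarf purple-flowered: (118 − 139.875)² / 139.875 = 3.4210
  dwarf white-flowered: (47 − 46.625)² / 46.625 = 0.0030
χ² = 0.4924 + 0.3629 + 3.4210 + 0.0030 = 4.2793 ≈ 4.279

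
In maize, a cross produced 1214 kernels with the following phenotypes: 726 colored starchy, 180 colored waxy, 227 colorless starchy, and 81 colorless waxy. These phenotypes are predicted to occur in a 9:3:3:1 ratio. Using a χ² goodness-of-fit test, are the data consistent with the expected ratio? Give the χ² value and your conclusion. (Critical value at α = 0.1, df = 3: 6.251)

The 9:3:3:1 ratio has 16 parts, so with N = 1214 the expected counts are:
  colored starchy: 1214 × 9/16 = 682.875
  colored waxy: 1214 × 3/16 = 227.625
  colorless starchy: 1214 × 3/16 = 227.625
  colorless waxy: 1214 × 1/16 = 75.875
χ² = Σ (O − E)² / E
  colored starchy: (726 − 682.875)² / 682.875 = 2.7234
  colored waxy: (180 − 227.625)² / 227.625 = 9.9644
  colorless starchy: (227 − 227.625)² / 227.625 = 0.0017
  colorless waxy: (81 − 75.875)² / 75.875 = 0.3462
χ² = 2.7234 + 9.9644 + 0.0017 + 0.3462 = 13.0357 ≈ 13.036
Degrees of freedom = 4 − 1 = 3; critical value at α = 0.1 is 6.251.
Since 13.036 > 6.251, we reject the null hypothesis — the data do not fit the 9:3:3:1 ratio.

13.036; not consistent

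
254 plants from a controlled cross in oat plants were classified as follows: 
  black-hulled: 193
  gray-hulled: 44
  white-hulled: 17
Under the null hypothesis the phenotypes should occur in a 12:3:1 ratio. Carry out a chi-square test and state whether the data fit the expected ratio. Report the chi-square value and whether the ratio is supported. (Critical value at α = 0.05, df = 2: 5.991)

0.388; consistent

Under the 12:3:1 hypothesis (Σ ratio = 16, N = 254):
  black-hulled: 254 × 12/16 = 190.5
  gray-hulled: 254 × 3/16 = 47.625
  white-hulled: 254 × 1/16 = 15.875
χ² = Σ (O − E)² / E
  black-hulled: (193 − 190.5)² / 190.5 = 0.0328
  gray-hulled: (44 − 47.625)² / 47.625 = 0.2759
  white-hulled: (17 − 15.875)² / 15.875 = 0.0797
χ² = 0.0328 + 0.2759 + 0.0797 = 0.3884 ≈ 0.388
Degrees of freedom = 3 − 1 = 2; critical value at α = 0.05 is 5.991.
Since 0.388 < 5.991, we fail to reject the null hypothesis — the data are consistent with the 12:3:1 ratio.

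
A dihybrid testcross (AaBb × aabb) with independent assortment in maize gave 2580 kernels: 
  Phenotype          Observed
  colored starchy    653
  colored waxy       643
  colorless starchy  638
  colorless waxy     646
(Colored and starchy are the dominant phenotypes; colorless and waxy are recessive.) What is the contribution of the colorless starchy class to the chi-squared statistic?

0.076

A dihybrid testcross with independent assortment gives a 1:1:1:1 ratio.
Total ratio parts = 4. Expected numbers out of 2580:
  colored starchy: 2580 × 1/4 = 645
  colored waxy: 2580 × 1/4 = 645
  colorless starchy: 2580 × 1/4 = 645
  colorless waxy: 2580 × 1/4 = 645
Contribution of colorless starchy: (638 − 645)² / 645 = 0.0760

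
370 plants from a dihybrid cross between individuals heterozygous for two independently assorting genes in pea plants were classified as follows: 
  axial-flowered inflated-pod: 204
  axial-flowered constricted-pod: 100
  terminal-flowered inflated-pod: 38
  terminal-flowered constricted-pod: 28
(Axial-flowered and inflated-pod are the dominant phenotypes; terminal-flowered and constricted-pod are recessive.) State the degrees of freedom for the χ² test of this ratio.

A dihybrid F₂ with independent assortment and complete dominance at both loci gives a 9:3:3:1 phenotypic ratio.
A goodness-of-fit test with 4 phenotype classes has df = 4 − 1 = 3.

3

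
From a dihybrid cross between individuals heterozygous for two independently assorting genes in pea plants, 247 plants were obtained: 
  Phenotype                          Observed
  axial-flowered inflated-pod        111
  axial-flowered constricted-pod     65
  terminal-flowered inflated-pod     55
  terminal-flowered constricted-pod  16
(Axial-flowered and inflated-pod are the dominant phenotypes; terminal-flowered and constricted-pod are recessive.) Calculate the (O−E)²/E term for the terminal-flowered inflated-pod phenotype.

A dihybrid F₂ with independent assortment and complete dominance at both loci gives a 9:3:3:1 phenotypic ratio.
The 9:3:3:1 ratio has 16 parts, so with N = 247 the expected counts are:
  axial-flowered inflated-pod: 247 × 9/16 = 138.9375
  axial-flowered constricted-pod: 247 × 3/16 = 46.3125
  terminal-flowered inflated-pod: 247 × 3/16 = 46.3125
  terminal-flowered constricted-pod: 247 × 1/16 = 15.4375
Contribution of terminal-flowered inflated-pod: (55 − 46.3125)² / 46.3125 = 1.6296

1.630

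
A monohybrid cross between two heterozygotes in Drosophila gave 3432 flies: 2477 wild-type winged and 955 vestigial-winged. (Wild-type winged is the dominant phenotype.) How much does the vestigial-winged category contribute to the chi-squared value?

For a monohybrid cross between heterozygotes with complete dominance, the expected phenotypic ratio is 3:1.
Expected counts for N = 3432 under a 3:1 ratio (total parts = 4):
  wild-type winged: 3432 × 3/4 = 2574
  vestigial-winged: 3432 × 1/4 = 858
Contribution of vestigial-winged: (955 − 858)² / 858 = 10.9662

10.966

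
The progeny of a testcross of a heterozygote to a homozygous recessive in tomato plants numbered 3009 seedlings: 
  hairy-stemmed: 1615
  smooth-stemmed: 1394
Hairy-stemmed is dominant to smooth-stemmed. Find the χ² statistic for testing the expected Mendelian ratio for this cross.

A testcross of a heterozygote (Aa × aa) gives a 1:1 phenotypic ratio.
Total ratio parts = 2. Expected numbers out of 3009:
  hairy-stemmed: 3009 × 1/2 = 1504.5
  smooth-stemmed: 3009 × 1/2 = 1504.5
χ² = Σ (O − E)² / E
  hairy-stemmed: (1615 − 1504.5)² / 1504.5 = 8.1158
  smooth-stemmed: (1394 − 1504.5)² / 1504.5 = 8.1158
χ² = 8.1158 + 8.1158 = 16.2316 ≈ 16.232

16.232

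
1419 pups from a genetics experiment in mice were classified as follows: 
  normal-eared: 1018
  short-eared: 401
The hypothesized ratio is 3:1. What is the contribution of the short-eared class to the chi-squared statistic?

6.030

Total ratio parts = 4. Expected numbers out of 1419:
  normal-eared: 1419 × 3/4 = 1064.25
  short-eared: 1419 × 1/4 = 354.75
Contribution of short-eared: (401 − 354.75)² / 354.75 = 6.0298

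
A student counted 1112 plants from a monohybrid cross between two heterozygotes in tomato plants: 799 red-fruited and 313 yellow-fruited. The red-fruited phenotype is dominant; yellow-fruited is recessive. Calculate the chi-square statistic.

For a monohybrid cross between heterozygotes with complete dominance, the expected phenotypic ratio is 3:1.
Under the 3:1 hypothesis (Σ ratio = 4, N = 1112):
  red-fruited: 1112 × 3/4 = 834
  yellow-fruited: 1112 × 1/4 = 278
χ² = Σ (O − E)² / E
  red-fruited: (799 − 834)² / 834 = 1.4688
  yellow-fruited: (313 − 278)² / 278 = 4.4065
χ² = 1.4688 + 4.4065 = 5.8753 ≈ 5.875

5.875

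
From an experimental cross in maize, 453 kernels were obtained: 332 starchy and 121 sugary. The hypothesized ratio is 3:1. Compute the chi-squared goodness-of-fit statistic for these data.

The 3:1 ratio has 4 parts, so with N = 453 the expected counts are:
  starchy: 453 × 3/4 = 339.75
  sugary: 453 × 1/4 = 113.25
χ² = Σ (O − E)² / E
  starchy: (332 − 339.75)² / 339.75 = 0.1768
  sugary: (121 − 113.25)² / 113.25 = 0.5304
χ² = 0.1768 + 0.5304 = 0.7072 ≈ 0.707

0.707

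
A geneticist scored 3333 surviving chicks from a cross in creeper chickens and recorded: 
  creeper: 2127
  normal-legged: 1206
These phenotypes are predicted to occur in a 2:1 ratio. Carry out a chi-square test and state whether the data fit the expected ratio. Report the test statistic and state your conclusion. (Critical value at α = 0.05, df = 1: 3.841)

Total ratio parts = 3. Expected numbers out of 3333:
  creeper: 3333 × 2/3 = 2222
  normal-legged: 3333 × 1/3 = 1111
χ² = Σ (O − E)² / E
  creeper: (2127 − 2222)² / 2222 = 4.0617
  normal-legged: (1206 − 1111)² / 1111 = 8.1233
χ² = 4.0617 + 8.1233 = 12.185
Degrees of freedom = 2 − 1 = 1; critical value at α = 0.05 is 3.841.
Since 12.185 > 3.841, we reject the null hypothesis — the data do not fit the 2:1 ratio.

12.185; not consistent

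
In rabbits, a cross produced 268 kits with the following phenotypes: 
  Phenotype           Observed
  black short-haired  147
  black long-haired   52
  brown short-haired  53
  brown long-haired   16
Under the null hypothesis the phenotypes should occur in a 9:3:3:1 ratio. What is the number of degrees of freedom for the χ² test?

A goodness-of-fit test with 4 phenotype classes has df = 4 − 1 = 3.

3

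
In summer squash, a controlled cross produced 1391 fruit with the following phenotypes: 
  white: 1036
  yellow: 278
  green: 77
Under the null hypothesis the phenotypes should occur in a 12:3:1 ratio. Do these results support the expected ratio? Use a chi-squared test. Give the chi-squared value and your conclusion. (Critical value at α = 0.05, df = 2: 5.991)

2.319; consistent

The 12:3:1 ratio has 16 parts, so with N = 1391 the expected counts are:
  white: 1391 × 12/16 = 1043.25
  yellow: 1391 × 3/16 = 260.8125
  green: 1391 × 1/16 = 86.9375
χ² = Σ (O − E)² / E
  white: (1036 − 1043.25)² / 1043.25 = 0.0504
  yellow: (278 − 260.8125)² / 260.8125 = 1.1327
  green: (77 − 86.9375)² / 86.9375 = 1.1359
χ² = 0.0504 + 1.1327 + 1.1359 = 2.319
Degrees of freedom = 3 − 1 = 2; critical value at α = 0.05 is 5.991.
Since 2.319 < 5.991, we fail to reject the null hypothesis — the data are consistent with the 12:3:1 ratio.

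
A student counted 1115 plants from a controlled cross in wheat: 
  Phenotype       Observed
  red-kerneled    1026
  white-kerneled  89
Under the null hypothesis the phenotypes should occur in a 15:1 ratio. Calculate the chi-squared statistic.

5.709

The 15:1 ratio has 16 parts, so with N = 1115 the expected counts are:
  red-kerneled: 1115 × 15/16 = 1045.3125
  white-kerneled: 1115 × 1/16 = 69.6875
χ² = Σ (O − E)² / E
  red-kerneled: (1026 − 1045.3125)² / 1045.3125 = 0.3568
  white-kerneled: (89 − 69.6875)² / 69.6875 = 5.3521
χ² = 0.3568 + 5.3521 = 5.7089 ≈ 5.709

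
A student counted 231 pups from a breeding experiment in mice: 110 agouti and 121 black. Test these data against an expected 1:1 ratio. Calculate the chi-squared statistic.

0.524

Expected counts for N = 231 under a 1:1 ratio (total parts = 2):
  agouti: 231 × 1/2 = 115.5
  black: 231 × 1/2 = 115.5
χ² = Σ (O − E)² / E
  agouti: (110 − 115.5)² / 115.5 = 0.2619
  black: (121 − 115.5)² / 115.5 = 0.2619
χ² = 0.2619 + 0.2619 = 0.5238 ≈ 0.524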